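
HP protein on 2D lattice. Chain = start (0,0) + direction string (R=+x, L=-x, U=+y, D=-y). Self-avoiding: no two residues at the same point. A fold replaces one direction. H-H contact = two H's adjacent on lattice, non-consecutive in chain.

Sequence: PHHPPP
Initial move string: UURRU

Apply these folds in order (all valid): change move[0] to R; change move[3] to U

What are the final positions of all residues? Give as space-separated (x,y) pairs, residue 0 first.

Answer: (0,0) (1,0) (1,1) (2,1) (2,2) (2,3)

Derivation:
Initial moves: UURRU
Fold: move[0]->R => RURRU (positions: [(0, 0), (1, 0), (1, 1), (2, 1), (3, 1), (3, 2)])
Fold: move[3]->U => RURUU (positions: [(0, 0), (1, 0), (1, 1), (2, 1), (2, 2), (2, 3)])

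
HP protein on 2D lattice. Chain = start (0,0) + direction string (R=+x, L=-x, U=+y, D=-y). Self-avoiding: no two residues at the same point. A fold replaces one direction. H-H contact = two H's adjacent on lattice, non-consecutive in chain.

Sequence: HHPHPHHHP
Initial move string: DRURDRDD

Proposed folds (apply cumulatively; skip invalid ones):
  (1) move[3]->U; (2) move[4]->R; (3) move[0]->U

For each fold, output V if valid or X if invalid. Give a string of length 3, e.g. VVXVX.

Initial: DRURDRDD -> [(0, 0), (0, -1), (1, -1), (1, 0), (2, 0), (2, -1), (3, -1), (3, -2), (3, -3)]
Fold 1: move[3]->U => DRUUDRDD INVALID (collision), skipped
Fold 2: move[4]->R => DRURRRDD VALID
Fold 3: move[0]->U => URURRRDD VALID

Answer: XVV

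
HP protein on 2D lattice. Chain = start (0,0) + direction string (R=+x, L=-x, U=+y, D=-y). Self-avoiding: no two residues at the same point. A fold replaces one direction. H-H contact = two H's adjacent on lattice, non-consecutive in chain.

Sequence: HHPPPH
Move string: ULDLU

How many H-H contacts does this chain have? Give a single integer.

Positions: [(0, 0), (0, 1), (-1, 1), (-1, 0), (-2, 0), (-2, 1)]
No H-H contacts found.

Answer: 0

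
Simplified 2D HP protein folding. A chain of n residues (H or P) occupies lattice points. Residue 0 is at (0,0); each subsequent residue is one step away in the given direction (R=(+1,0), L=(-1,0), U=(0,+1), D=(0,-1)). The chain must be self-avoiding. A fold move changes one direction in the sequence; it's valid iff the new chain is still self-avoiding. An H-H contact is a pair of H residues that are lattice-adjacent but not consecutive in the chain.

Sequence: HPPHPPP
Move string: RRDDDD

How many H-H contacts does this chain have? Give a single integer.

Answer: 0

Derivation:
Positions: [(0, 0), (1, 0), (2, 0), (2, -1), (2, -2), (2, -3), (2, -4)]
No H-H contacts found.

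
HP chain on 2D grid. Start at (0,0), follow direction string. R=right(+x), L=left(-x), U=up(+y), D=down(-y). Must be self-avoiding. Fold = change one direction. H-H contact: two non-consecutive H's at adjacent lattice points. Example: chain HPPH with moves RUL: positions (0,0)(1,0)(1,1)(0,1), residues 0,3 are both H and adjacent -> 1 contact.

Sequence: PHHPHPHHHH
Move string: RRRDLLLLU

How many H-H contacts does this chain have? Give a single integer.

Answer: 1

Derivation:
Positions: [(0, 0), (1, 0), (2, 0), (3, 0), (3, -1), (2, -1), (1, -1), (0, -1), (-1, -1), (-1, 0)]
H-H contact: residue 1 @(1,0) - residue 6 @(1, -1)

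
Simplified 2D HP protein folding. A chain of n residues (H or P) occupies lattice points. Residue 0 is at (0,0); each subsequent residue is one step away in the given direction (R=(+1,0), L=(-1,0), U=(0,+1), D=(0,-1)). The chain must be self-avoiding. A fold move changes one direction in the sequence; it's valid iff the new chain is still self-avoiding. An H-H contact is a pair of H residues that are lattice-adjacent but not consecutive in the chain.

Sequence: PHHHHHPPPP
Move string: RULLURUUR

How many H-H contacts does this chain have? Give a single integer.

Positions: [(0, 0), (1, 0), (1, 1), (0, 1), (-1, 1), (-1, 2), (0, 2), (0, 3), (0, 4), (1, 4)]
No H-H contacts found.

Answer: 0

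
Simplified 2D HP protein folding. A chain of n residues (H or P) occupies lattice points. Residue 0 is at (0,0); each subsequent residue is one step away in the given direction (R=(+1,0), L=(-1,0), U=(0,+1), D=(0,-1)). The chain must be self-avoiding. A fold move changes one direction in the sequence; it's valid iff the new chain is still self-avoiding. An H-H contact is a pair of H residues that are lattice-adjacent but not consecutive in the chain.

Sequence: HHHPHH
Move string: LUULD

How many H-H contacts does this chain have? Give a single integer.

Positions: [(0, 0), (-1, 0), (-1, 1), (-1, 2), (-2, 2), (-2, 1)]
H-H contact: residue 2 @(-1,1) - residue 5 @(-2, 1)

Answer: 1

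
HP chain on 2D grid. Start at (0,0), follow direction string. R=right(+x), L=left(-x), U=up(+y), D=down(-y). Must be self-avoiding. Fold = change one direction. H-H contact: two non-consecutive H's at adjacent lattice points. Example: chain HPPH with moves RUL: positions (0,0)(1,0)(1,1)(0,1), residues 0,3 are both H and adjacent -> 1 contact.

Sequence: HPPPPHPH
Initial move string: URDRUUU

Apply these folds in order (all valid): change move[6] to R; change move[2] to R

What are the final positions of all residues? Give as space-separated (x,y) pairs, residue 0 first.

Answer: (0,0) (0,1) (1,1) (2,1) (3,1) (3,2) (3,3) (4,3)

Derivation:
Initial moves: URDRUUU
Fold: move[6]->R => URDRUUR (positions: [(0, 0), (0, 1), (1, 1), (1, 0), (2, 0), (2, 1), (2, 2), (3, 2)])
Fold: move[2]->R => URRRUUR (positions: [(0, 0), (0, 1), (1, 1), (2, 1), (3, 1), (3, 2), (3, 3), (4, 3)])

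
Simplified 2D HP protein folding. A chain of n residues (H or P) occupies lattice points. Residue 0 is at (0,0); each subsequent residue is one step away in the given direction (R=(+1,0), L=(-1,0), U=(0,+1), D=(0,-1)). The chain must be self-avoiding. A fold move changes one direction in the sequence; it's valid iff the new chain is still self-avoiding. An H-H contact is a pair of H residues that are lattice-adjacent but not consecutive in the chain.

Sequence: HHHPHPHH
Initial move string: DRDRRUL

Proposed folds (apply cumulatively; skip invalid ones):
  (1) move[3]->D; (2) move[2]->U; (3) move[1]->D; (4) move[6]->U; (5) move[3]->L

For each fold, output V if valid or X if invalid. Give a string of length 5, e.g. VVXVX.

Answer: XVXVX

Derivation:
Initial: DRDRRUL -> [(0, 0), (0, -1), (1, -1), (1, -2), (2, -2), (3, -2), (3, -1), (2, -1)]
Fold 1: move[3]->D => DRDDRUL INVALID (collision), skipped
Fold 2: move[2]->U => DRURRUL VALID
Fold 3: move[1]->D => DDURRUL INVALID (collision), skipped
Fold 4: move[6]->U => DRURRUU VALID
Fold 5: move[3]->L => DRULRUU INVALID (collision), skipped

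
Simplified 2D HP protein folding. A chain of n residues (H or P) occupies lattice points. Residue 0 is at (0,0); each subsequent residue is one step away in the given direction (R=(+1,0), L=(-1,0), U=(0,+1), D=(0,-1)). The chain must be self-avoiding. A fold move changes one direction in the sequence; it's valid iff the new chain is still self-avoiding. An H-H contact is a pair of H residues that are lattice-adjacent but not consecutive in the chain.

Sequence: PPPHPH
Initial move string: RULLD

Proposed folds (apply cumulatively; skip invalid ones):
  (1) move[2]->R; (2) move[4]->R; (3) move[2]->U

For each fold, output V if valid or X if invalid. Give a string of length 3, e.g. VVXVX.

Initial: RULLD -> [(0, 0), (1, 0), (1, 1), (0, 1), (-1, 1), (-1, 0)]
Fold 1: move[2]->R => RURLD INVALID (collision), skipped
Fold 2: move[4]->R => RULLR INVALID (collision), skipped
Fold 3: move[2]->U => RUULD VALID

Answer: XXV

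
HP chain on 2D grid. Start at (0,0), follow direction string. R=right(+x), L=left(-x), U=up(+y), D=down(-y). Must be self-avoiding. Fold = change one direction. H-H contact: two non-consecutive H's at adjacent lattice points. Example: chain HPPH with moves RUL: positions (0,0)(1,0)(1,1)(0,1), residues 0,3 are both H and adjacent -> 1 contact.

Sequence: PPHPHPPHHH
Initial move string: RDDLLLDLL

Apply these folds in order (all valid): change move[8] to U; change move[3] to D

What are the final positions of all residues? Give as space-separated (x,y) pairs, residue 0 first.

Answer: (0,0) (1,0) (1,-1) (1,-2) (1,-3) (0,-3) (-1,-3) (-1,-4) (-2,-4) (-2,-3)

Derivation:
Initial moves: RDDLLLDLL
Fold: move[8]->U => RDDLLLDLU (positions: [(0, 0), (1, 0), (1, -1), (1, -2), (0, -2), (-1, -2), (-2, -2), (-2, -3), (-3, -3), (-3, -2)])
Fold: move[3]->D => RDDDLLDLU (positions: [(0, 0), (1, 0), (1, -1), (1, -2), (1, -3), (0, -3), (-1, -3), (-1, -4), (-2, -4), (-2, -3)])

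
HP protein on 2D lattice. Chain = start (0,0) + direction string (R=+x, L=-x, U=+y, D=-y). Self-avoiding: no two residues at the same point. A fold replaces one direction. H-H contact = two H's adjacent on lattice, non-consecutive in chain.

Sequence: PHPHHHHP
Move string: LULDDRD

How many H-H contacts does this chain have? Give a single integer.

Answer: 2

Derivation:
Positions: [(0, 0), (-1, 0), (-1, 1), (-2, 1), (-2, 0), (-2, -1), (-1, -1), (-1, -2)]
H-H contact: residue 1 @(-1,0) - residue 4 @(-2, 0)
H-H contact: residue 1 @(-1,0) - residue 6 @(-1, -1)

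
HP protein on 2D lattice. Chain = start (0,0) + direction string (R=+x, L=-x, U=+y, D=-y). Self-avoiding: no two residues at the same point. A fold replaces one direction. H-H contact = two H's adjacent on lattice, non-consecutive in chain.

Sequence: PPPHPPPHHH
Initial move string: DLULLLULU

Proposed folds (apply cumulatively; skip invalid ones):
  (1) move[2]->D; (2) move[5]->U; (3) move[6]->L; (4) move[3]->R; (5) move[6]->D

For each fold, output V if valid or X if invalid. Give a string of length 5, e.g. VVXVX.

Initial: DLULLLULU -> [(0, 0), (0, -1), (-1, -1), (-1, 0), (-2, 0), (-3, 0), (-4, 0), (-4, 1), (-5, 1), (-5, 2)]
Fold 1: move[2]->D => DLDLLLULU VALID
Fold 2: move[5]->U => DLDLLUULU VALID
Fold 3: move[6]->L => DLDLLULLU VALID
Fold 4: move[3]->R => DLDRLULLU INVALID (collision), skipped
Fold 5: move[6]->D => DLDLLUDLU INVALID (collision), skipped

Answer: VVVXX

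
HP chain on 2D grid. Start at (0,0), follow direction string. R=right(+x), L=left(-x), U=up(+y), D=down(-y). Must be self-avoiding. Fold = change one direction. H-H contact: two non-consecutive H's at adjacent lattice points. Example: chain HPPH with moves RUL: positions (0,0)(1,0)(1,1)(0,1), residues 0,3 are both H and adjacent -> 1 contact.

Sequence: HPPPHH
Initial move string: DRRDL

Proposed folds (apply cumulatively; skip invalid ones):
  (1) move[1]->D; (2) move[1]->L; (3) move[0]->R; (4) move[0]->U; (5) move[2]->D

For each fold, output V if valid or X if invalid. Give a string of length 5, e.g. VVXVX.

Answer: VXVXV

Derivation:
Initial: DRRDL -> [(0, 0), (0, -1), (1, -1), (2, -1), (2, -2), (1, -2)]
Fold 1: move[1]->D => DDRDL VALID
Fold 2: move[1]->L => DLRDL INVALID (collision), skipped
Fold 3: move[0]->R => RDRDL VALID
Fold 4: move[0]->U => UDRDL INVALID (collision), skipped
Fold 5: move[2]->D => RDDDL VALID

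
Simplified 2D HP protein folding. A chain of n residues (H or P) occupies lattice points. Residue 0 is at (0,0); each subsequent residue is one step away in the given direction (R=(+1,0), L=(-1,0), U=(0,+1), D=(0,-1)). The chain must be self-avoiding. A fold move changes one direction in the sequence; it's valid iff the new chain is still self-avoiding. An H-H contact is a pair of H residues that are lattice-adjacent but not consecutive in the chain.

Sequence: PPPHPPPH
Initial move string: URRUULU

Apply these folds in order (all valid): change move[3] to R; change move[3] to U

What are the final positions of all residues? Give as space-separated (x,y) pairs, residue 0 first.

Answer: (0,0) (0,1) (1,1) (2,1) (2,2) (2,3) (1,3) (1,4)

Derivation:
Initial moves: URRUULU
Fold: move[3]->R => URRRULU (positions: [(0, 0), (0, 1), (1, 1), (2, 1), (3, 1), (3, 2), (2, 2), (2, 3)])
Fold: move[3]->U => URRUULU (positions: [(0, 0), (0, 1), (1, 1), (2, 1), (2, 2), (2, 3), (1, 3), (1, 4)])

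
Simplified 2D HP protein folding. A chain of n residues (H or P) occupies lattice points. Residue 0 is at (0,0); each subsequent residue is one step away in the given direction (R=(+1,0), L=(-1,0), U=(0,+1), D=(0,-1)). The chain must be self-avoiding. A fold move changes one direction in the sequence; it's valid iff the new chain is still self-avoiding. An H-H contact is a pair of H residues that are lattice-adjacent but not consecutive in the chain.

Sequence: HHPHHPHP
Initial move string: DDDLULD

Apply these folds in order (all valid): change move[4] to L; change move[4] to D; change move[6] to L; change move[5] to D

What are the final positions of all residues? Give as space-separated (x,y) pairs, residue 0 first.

Answer: (0,0) (0,-1) (0,-2) (0,-3) (-1,-3) (-1,-4) (-1,-5) (-2,-5)

Derivation:
Initial moves: DDDLULD
Fold: move[4]->L => DDDLLLD (positions: [(0, 0), (0, -1), (0, -2), (0, -3), (-1, -3), (-2, -3), (-3, -3), (-3, -4)])
Fold: move[4]->D => DDDLDLD (positions: [(0, 0), (0, -1), (0, -2), (0, -3), (-1, -3), (-1, -4), (-2, -4), (-2, -5)])
Fold: move[6]->L => DDDLDLL (positions: [(0, 0), (0, -1), (0, -2), (0, -3), (-1, -3), (-1, -4), (-2, -4), (-3, -4)])
Fold: move[5]->D => DDDLDDL (positions: [(0, 0), (0, -1), (0, -2), (0, -3), (-1, -3), (-1, -4), (-1, -5), (-2, -5)])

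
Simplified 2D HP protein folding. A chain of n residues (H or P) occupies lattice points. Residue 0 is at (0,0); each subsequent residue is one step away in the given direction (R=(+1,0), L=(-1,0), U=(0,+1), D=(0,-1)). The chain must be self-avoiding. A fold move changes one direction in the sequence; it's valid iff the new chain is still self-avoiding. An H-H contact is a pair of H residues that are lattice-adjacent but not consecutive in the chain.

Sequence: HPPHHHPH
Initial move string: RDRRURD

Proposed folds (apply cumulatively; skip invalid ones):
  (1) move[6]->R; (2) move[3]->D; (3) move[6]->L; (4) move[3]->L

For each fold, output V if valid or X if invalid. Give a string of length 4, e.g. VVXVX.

Initial: RDRRURD -> [(0, 0), (1, 0), (1, -1), (2, -1), (3, -1), (3, 0), (4, 0), (4, -1)]
Fold 1: move[6]->R => RDRRURR VALID
Fold 2: move[3]->D => RDRDURR INVALID (collision), skipped
Fold 3: move[6]->L => RDRRURL INVALID (collision), skipped
Fold 4: move[3]->L => RDRLURR INVALID (collision), skipped

Answer: VXXX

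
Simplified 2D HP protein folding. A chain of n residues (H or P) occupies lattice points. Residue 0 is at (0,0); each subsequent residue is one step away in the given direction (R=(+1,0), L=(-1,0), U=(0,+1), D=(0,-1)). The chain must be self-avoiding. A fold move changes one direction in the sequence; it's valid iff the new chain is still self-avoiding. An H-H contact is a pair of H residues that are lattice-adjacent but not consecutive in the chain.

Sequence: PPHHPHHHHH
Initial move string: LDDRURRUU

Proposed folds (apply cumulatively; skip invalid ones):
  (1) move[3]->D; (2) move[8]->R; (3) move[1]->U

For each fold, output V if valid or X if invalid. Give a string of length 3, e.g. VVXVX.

Initial: LDDRURRUU -> [(0, 0), (-1, 0), (-1, -1), (-1, -2), (0, -2), (0, -1), (1, -1), (2, -1), (2, 0), (2, 1)]
Fold 1: move[3]->D => LDDDURRUU INVALID (collision), skipped
Fold 2: move[8]->R => LDDRURRUR VALID
Fold 3: move[1]->U => LUDRURRUR INVALID (collision), skipped

Answer: XVX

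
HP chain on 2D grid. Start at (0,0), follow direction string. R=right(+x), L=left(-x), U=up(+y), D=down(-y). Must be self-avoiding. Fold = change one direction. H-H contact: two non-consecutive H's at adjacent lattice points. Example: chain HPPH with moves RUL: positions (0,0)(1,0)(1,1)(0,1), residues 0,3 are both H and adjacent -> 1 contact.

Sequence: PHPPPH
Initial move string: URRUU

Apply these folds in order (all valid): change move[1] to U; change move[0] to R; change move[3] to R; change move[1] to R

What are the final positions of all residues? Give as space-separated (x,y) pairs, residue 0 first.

Answer: (0,0) (1,0) (2,0) (3,0) (4,0) (4,1)

Derivation:
Initial moves: URRUU
Fold: move[1]->U => UURUU (positions: [(0, 0), (0, 1), (0, 2), (1, 2), (1, 3), (1, 4)])
Fold: move[0]->R => RURUU (positions: [(0, 0), (1, 0), (1, 1), (2, 1), (2, 2), (2, 3)])
Fold: move[3]->R => RURRU (positions: [(0, 0), (1, 0), (1, 1), (2, 1), (3, 1), (3, 2)])
Fold: move[1]->R => RRRRU (positions: [(0, 0), (1, 0), (2, 0), (3, 0), (4, 0), (4, 1)])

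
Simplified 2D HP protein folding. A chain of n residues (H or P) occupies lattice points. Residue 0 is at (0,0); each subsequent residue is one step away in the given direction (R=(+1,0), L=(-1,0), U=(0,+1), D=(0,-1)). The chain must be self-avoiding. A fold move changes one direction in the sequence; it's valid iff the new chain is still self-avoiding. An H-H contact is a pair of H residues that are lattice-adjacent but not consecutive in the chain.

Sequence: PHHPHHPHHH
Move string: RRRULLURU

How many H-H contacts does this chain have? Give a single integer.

Answer: 2

Derivation:
Positions: [(0, 0), (1, 0), (2, 0), (3, 0), (3, 1), (2, 1), (1, 1), (1, 2), (2, 2), (2, 3)]
H-H contact: residue 2 @(2,0) - residue 5 @(2, 1)
H-H contact: residue 5 @(2,1) - residue 8 @(2, 2)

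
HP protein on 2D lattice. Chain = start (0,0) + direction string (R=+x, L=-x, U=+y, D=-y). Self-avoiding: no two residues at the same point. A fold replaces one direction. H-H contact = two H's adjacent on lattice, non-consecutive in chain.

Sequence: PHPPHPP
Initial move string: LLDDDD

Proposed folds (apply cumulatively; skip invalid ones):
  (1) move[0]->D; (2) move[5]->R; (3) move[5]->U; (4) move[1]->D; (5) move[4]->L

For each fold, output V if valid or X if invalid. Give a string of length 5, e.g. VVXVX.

Answer: VVXVX

Derivation:
Initial: LLDDDD -> [(0, 0), (-1, 0), (-2, 0), (-2, -1), (-2, -2), (-2, -3), (-2, -4)]
Fold 1: move[0]->D => DLDDDD VALID
Fold 2: move[5]->R => DLDDDR VALID
Fold 3: move[5]->U => DLDDDU INVALID (collision), skipped
Fold 4: move[1]->D => DDDDDR VALID
Fold 5: move[4]->L => DDDDLR INVALID (collision), skipped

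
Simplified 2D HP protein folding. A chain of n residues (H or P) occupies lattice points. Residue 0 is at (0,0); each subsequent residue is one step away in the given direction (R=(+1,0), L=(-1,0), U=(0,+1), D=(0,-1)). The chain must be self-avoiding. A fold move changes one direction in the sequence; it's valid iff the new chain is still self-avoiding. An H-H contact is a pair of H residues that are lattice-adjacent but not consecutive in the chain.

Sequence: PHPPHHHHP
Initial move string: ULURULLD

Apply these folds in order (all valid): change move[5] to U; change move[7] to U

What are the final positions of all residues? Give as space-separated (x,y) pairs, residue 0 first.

Initial moves: ULURULLD
Fold: move[5]->U => ULURUULD (positions: [(0, 0), (0, 1), (-1, 1), (-1, 2), (0, 2), (0, 3), (0, 4), (-1, 4), (-1, 3)])
Fold: move[7]->U => ULURUULU (positions: [(0, 0), (0, 1), (-1, 1), (-1, 2), (0, 2), (0, 3), (0, 4), (-1, 4), (-1, 5)])

Answer: (0,0) (0,1) (-1,1) (-1,2) (0,2) (0,3) (0,4) (-1,4) (-1,5)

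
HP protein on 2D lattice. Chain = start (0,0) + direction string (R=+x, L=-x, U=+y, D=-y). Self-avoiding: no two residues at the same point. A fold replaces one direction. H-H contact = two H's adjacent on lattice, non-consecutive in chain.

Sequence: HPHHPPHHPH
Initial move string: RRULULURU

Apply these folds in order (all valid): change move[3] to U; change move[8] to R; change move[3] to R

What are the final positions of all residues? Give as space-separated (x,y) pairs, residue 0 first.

Initial moves: RRULULURU
Fold: move[3]->U => RRUUULURU (positions: [(0, 0), (1, 0), (2, 0), (2, 1), (2, 2), (2, 3), (1, 3), (1, 4), (2, 4), (2, 5)])
Fold: move[8]->R => RRUUULURR (positions: [(0, 0), (1, 0), (2, 0), (2, 1), (2, 2), (2, 3), (1, 3), (1, 4), (2, 4), (3, 4)])
Fold: move[3]->R => RRURULURR (positions: [(0, 0), (1, 0), (2, 0), (2, 1), (3, 1), (3, 2), (2, 2), (2, 3), (3, 3), (4, 3)])

Answer: (0,0) (1,0) (2,0) (2,1) (3,1) (3,2) (2,2) (2,3) (3,3) (4,3)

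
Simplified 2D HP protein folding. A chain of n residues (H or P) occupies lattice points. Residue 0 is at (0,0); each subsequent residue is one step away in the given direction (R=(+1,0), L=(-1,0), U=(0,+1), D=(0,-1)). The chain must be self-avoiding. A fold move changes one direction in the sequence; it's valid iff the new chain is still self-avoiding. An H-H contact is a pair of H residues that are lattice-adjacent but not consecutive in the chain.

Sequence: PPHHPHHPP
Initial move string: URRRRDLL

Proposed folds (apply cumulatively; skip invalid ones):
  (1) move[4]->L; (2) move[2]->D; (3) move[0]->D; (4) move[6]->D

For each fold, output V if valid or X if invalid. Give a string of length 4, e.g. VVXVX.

Answer: XVVV

Derivation:
Initial: URRRRDLL -> [(0, 0), (0, 1), (1, 1), (2, 1), (3, 1), (4, 1), (4, 0), (3, 0), (2, 0)]
Fold 1: move[4]->L => URRRLDLL INVALID (collision), skipped
Fold 2: move[2]->D => URDRRDLL VALID
Fold 3: move[0]->D => DRDRRDLL VALID
Fold 4: move[6]->D => DRDRRDDL VALID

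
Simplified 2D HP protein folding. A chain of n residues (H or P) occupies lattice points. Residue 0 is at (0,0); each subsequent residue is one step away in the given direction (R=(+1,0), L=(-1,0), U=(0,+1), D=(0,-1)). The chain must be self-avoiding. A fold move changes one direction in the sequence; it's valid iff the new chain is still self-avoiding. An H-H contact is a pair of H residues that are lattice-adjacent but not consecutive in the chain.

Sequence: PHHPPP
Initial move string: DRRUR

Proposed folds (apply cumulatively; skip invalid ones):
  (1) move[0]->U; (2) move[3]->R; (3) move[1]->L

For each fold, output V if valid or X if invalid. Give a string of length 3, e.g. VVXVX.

Initial: DRRUR -> [(0, 0), (0, -1), (1, -1), (2, -1), (2, 0), (3, 0)]
Fold 1: move[0]->U => URRUR VALID
Fold 2: move[3]->R => URRRR VALID
Fold 3: move[1]->L => ULRRR INVALID (collision), skipped

Answer: VVX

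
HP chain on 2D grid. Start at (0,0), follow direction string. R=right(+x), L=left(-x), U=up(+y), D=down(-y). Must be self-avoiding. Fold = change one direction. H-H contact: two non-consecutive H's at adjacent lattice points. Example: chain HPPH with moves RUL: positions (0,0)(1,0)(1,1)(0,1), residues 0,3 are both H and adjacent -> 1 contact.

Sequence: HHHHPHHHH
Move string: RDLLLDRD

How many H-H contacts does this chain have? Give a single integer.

Positions: [(0, 0), (1, 0), (1, -1), (0, -1), (-1, -1), (-2, -1), (-2, -2), (-1, -2), (-1, -3)]
H-H contact: residue 0 @(0,0) - residue 3 @(0, -1)

Answer: 1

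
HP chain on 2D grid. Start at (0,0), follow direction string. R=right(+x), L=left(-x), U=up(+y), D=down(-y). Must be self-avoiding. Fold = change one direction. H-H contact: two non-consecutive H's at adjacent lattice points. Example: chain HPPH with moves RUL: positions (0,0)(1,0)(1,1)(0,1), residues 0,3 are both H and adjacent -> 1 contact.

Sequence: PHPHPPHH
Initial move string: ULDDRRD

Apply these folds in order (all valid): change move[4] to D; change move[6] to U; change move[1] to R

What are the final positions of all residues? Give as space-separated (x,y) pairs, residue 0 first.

Initial moves: ULDDRRD
Fold: move[4]->D => ULDDDRD (positions: [(0, 0), (0, 1), (-1, 1), (-1, 0), (-1, -1), (-1, -2), (0, -2), (0, -3)])
Fold: move[6]->U => ULDDDRU (positions: [(0, 0), (0, 1), (-1, 1), (-1, 0), (-1, -1), (-1, -2), (0, -2), (0, -1)])
Fold: move[1]->R => URDDDRU (positions: [(0, 0), (0, 1), (1, 1), (1, 0), (1, -1), (1, -2), (2, -2), (2, -1)])

Answer: (0,0) (0,1) (1,1) (1,0) (1,-1) (1,-2) (2,-2) (2,-1)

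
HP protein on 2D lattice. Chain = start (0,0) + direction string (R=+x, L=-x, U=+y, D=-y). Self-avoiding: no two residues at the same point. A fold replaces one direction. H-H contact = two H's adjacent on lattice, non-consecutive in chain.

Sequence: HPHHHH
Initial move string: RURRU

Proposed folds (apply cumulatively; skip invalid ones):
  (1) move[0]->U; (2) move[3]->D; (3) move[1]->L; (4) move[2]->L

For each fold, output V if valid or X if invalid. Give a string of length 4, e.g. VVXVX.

Initial: RURRU -> [(0, 0), (1, 0), (1, 1), (2, 1), (3, 1), (3, 2)]
Fold 1: move[0]->U => UURRU VALID
Fold 2: move[3]->D => UURDU INVALID (collision), skipped
Fold 3: move[1]->L => ULRRU INVALID (collision), skipped
Fold 4: move[2]->L => UULRU INVALID (collision), skipped

Answer: VXXX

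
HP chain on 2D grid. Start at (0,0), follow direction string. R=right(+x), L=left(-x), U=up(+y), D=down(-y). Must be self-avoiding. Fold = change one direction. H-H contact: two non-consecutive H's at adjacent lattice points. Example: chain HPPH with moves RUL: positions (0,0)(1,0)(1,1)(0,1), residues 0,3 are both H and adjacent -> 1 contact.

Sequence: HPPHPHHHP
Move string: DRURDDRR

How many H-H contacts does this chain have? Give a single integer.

Positions: [(0, 0), (0, -1), (1, -1), (1, 0), (2, 0), (2, -1), (2, -2), (3, -2), (4, -2)]
H-H contact: residue 0 @(0,0) - residue 3 @(1, 0)

Answer: 1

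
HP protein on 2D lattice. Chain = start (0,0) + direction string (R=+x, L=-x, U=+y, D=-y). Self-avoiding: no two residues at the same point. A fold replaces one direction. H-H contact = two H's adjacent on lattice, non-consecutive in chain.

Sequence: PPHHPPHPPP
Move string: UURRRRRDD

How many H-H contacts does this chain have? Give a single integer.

Positions: [(0, 0), (0, 1), (0, 2), (1, 2), (2, 2), (3, 2), (4, 2), (5, 2), (5, 1), (5, 0)]
No H-H contacts found.

Answer: 0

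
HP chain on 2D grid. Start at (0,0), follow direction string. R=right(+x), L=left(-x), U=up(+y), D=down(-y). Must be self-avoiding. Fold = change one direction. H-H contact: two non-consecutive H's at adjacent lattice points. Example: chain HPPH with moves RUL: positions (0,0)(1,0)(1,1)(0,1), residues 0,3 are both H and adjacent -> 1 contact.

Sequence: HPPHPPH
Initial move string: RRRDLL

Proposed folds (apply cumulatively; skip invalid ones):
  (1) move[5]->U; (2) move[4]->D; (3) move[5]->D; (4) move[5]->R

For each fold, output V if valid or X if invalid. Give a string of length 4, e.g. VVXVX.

Answer: XVVV

Derivation:
Initial: RRRDLL -> [(0, 0), (1, 0), (2, 0), (3, 0), (3, -1), (2, -1), (1, -1)]
Fold 1: move[5]->U => RRRDLU INVALID (collision), skipped
Fold 2: move[4]->D => RRRDDL VALID
Fold 3: move[5]->D => RRRDDD VALID
Fold 4: move[5]->R => RRRDDR VALID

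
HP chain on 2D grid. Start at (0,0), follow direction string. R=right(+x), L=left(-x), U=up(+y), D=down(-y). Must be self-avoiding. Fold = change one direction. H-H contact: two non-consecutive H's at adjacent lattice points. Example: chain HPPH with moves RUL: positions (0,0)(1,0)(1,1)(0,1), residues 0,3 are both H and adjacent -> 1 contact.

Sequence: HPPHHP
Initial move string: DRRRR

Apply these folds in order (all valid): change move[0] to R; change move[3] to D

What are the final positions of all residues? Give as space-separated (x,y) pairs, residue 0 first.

Initial moves: DRRRR
Fold: move[0]->R => RRRRR (positions: [(0, 0), (1, 0), (2, 0), (3, 0), (4, 0), (5, 0)])
Fold: move[3]->D => RRRDR (positions: [(0, 0), (1, 0), (2, 0), (3, 0), (3, -1), (4, -1)])

Answer: (0,0) (1,0) (2,0) (3,0) (3,-1) (4,-1)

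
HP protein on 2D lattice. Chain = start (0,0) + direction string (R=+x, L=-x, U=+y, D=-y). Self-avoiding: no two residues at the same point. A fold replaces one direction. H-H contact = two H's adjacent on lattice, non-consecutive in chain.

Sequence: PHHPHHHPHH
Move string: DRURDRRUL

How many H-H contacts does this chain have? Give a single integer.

Answer: 3

Derivation:
Positions: [(0, 0), (0, -1), (1, -1), (1, 0), (2, 0), (2, -1), (3, -1), (4, -1), (4, 0), (3, 0)]
H-H contact: residue 2 @(1,-1) - residue 5 @(2, -1)
H-H contact: residue 4 @(2,0) - residue 9 @(3, 0)
H-H contact: residue 6 @(3,-1) - residue 9 @(3, 0)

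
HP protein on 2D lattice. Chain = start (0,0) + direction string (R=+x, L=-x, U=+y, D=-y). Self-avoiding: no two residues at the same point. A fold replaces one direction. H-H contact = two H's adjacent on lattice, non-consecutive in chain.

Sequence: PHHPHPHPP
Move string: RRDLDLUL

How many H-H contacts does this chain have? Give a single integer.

Positions: [(0, 0), (1, 0), (2, 0), (2, -1), (1, -1), (1, -2), (0, -2), (0, -1), (-1, -1)]
H-H contact: residue 1 @(1,0) - residue 4 @(1, -1)

Answer: 1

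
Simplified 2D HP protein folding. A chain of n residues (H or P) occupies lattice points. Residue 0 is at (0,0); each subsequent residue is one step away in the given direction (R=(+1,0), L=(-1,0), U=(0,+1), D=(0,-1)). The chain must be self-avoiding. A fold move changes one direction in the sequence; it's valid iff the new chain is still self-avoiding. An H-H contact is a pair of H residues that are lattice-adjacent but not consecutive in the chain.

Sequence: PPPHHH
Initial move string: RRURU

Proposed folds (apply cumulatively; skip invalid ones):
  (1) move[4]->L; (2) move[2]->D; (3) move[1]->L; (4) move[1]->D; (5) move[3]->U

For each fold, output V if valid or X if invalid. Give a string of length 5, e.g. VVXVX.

Answer: XVXVX

Derivation:
Initial: RRURU -> [(0, 0), (1, 0), (2, 0), (2, 1), (3, 1), (3, 2)]
Fold 1: move[4]->L => RRURL INVALID (collision), skipped
Fold 2: move[2]->D => RRDRU VALID
Fold 3: move[1]->L => RLDRU INVALID (collision), skipped
Fold 4: move[1]->D => RDDRU VALID
Fold 5: move[3]->U => RDDUU INVALID (collision), skipped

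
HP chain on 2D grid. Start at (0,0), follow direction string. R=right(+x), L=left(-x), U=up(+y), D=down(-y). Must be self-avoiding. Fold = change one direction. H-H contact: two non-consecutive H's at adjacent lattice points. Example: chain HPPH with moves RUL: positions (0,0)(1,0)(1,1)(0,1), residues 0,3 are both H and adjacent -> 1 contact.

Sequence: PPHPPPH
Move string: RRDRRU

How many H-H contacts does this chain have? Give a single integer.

Answer: 0

Derivation:
Positions: [(0, 0), (1, 0), (2, 0), (2, -1), (3, -1), (4, -1), (4, 0)]
No H-H contacts found.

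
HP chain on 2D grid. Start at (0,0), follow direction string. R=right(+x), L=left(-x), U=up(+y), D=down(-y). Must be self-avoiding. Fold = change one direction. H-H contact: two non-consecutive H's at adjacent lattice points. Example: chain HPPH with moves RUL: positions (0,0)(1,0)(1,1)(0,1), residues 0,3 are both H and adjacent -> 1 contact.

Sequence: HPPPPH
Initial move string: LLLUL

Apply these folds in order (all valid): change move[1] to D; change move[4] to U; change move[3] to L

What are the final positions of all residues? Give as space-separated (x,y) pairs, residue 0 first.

Answer: (0,0) (-1,0) (-1,-1) (-2,-1) (-3,-1) (-3,0)

Derivation:
Initial moves: LLLUL
Fold: move[1]->D => LDLUL (positions: [(0, 0), (-1, 0), (-1, -1), (-2, -1), (-2, 0), (-3, 0)])
Fold: move[4]->U => LDLUU (positions: [(0, 0), (-1, 0), (-1, -1), (-2, -1), (-2, 0), (-2, 1)])
Fold: move[3]->L => LDLLU (positions: [(0, 0), (-1, 0), (-1, -1), (-2, -1), (-3, -1), (-3, 0)])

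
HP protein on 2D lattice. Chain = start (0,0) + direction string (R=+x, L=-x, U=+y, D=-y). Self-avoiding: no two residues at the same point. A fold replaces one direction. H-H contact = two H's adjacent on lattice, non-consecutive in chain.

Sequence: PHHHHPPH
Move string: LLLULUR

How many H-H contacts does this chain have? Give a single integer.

Positions: [(0, 0), (-1, 0), (-2, 0), (-3, 0), (-3, 1), (-4, 1), (-4, 2), (-3, 2)]
H-H contact: residue 4 @(-3,1) - residue 7 @(-3, 2)

Answer: 1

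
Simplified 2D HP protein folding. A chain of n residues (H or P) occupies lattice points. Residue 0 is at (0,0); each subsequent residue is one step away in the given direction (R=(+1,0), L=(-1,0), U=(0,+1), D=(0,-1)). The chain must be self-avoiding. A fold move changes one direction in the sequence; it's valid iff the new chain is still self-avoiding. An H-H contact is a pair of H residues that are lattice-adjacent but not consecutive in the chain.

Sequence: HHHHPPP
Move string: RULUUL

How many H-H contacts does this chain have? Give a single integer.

Answer: 1

Derivation:
Positions: [(0, 0), (1, 0), (1, 1), (0, 1), (0, 2), (0, 3), (-1, 3)]
H-H contact: residue 0 @(0,0) - residue 3 @(0, 1)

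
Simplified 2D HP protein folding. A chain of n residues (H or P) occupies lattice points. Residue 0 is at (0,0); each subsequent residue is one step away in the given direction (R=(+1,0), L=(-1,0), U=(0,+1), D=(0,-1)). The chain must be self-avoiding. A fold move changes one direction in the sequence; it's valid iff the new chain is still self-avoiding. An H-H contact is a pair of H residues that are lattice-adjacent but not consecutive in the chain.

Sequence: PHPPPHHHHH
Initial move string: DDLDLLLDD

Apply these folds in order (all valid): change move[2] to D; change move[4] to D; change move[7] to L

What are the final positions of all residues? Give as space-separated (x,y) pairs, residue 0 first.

Initial moves: DDLDLLLDD
Fold: move[2]->D => DDDDLLLDD (positions: [(0, 0), (0, -1), (0, -2), (0, -3), (0, -4), (-1, -4), (-2, -4), (-3, -4), (-3, -5), (-3, -6)])
Fold: move[4]->D => DDDDDLLDD (positions: [(0, 0), (0, -1), (0, -2), (0, -3), (0, -4), (0, -5), (-1, -5), (-2, -5), (-2, -6), (-2, -7)])
Fold: move[7]->L => DDDDDLLLD (positions: [(0, 0), (0, -1), (0, -2), (0, -3), (0, -4), (0, -5), (-1, -5), (-2, -5), (-3, -5), (-3, -6)])

Answer: (0,0) (0,-1) (0,-2) (0,-3) (0,-4) (0,-5) (-1,-5) (-2,-5) (-3,-5) (-3,-6)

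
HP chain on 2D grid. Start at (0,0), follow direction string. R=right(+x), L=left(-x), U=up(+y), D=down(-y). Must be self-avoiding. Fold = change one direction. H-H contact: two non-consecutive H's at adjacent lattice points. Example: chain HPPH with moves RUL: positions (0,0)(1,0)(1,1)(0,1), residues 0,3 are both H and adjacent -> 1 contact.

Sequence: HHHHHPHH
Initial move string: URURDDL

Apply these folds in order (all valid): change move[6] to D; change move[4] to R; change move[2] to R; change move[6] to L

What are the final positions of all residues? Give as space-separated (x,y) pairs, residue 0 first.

Answer: (0,0) (0,1) (1,1) (2,1) (3,1) (4,1) (4,0) (3,0)

Derivation:
Initial moves: URURDDL
Fold: move[6]->D => URURDDD (positions: [(0, 0), (0, 1), (1, 1), (1, 2), (2, 2), (2, 1), (2, 0), (2, -1)])
Fold: move[4]->R => URURRDD (positions: [(0, 0), (0, 1), (1, 1), (1, 2), (2, 2), (3, 2), (3, 1), (3, 0)])
Fold: move[2]->R => URRRRDD (positions: [(0, 0), (0, 1), (1, 1), (2, 1), (3, 1), (4, 1), (4, 0), (4, -1)])
Fold: move[6]->L => URRRRDL (positions: [(0, 0), (0, 1), (1, 1), (2, 1), (3, 1), (4, 1), (4, 0), (3, 0)])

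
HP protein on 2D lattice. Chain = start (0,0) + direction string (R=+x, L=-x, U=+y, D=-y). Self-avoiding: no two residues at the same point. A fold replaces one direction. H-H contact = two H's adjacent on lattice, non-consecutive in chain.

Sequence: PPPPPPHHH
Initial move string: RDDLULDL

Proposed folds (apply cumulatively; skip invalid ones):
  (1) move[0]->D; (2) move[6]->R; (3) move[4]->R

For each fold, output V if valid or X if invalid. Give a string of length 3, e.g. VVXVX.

Initial: RDDLULDL -> [(0, 0), (1, 0), (1, -1), (1, -2), (0, -2), (0, -1), (-1, -1), (-1, -2), (-2, -2)]
Fold 1: move[0]->D => DDDLULDL VALID
Fold 2: move[6]->R => DDDLULRL INVALID (collision), skipped
Fold 3: move[4]->R => DDDLRLDL INVALID (collision), skipped

Answer: VXX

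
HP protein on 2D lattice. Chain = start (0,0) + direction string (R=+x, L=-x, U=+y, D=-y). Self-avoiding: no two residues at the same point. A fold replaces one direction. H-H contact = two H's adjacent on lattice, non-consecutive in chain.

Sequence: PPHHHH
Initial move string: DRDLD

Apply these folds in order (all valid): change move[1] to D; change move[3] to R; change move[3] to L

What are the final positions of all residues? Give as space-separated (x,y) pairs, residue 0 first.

Initial moves: DRDLD
Fold: move[1]->D => DDDLD (positions: [(0, 0), (0, -1), (0, -2), (0, -3), (-1, -3), (-1, -4)])
Fold: move[3]->R => DDDRD (positions: [(0, 0), (0, -1), (0, -2), (0, -3), (1, -3), (1, -4)])
Fold: move[3]->L => DDDLD (positions: [(0, 0), (0, -1), (0, -2), (0, -3), (-1, -3), (-1, -4)])

Answer: (0,0) (0,-1) (0,-2) (0,-3) (-1,-3) (-1,-4)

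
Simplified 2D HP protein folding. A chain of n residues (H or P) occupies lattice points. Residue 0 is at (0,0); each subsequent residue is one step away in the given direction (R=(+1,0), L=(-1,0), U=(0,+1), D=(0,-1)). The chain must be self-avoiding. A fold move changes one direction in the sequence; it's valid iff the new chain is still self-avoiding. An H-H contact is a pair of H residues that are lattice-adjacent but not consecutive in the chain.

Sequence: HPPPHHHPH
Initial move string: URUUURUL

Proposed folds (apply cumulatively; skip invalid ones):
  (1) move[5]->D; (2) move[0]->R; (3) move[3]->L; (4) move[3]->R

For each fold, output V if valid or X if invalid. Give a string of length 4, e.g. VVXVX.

Initial: URUUURUL -> [(0, 0), (0, 1), (1, 1), (1, 2), (1, 3), (1, 4), (2, 4), (2, 5), (1, 5)]
Fold 1: move[5]->D => URUUUDUL INVALID (collision), skipped
Fold 2: move[0]->R => RRUUURUL VALID
Fold 3: move[3]->L => RRULURUL VALID
Fold 4: move[3]->R => RRURURUL VALID

Answer: XVVV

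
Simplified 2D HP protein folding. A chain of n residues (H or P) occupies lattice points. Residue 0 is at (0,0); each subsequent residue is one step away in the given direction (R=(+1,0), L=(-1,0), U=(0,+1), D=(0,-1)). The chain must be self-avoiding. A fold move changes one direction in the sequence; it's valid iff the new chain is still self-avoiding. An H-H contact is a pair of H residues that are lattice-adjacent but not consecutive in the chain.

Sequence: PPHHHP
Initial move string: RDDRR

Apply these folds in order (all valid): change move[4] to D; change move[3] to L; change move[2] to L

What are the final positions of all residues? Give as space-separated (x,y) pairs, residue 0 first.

Answer: (0,0) (1,0) (1,-1) (0,-1) (-1,-1) (-1,-2)

Derivation:
Initial moves: RDDRR
Fold: move[4]->D => RDDRD (positions: [(0, 0), (1, 0), (1, -1), (1, -2), (2, -2), (2, -3)])
Fold: move[3]->L => RDDLD (positions: [(0, 0), (1, 0), (1, -1), (1, -2), (0, -2), (0, -3)])
Fold: move[2]->L => RDLLD (positions: [(0, 0), (1, 0), (1, -1), (0, -1), (-1, -1), (-1, -2)])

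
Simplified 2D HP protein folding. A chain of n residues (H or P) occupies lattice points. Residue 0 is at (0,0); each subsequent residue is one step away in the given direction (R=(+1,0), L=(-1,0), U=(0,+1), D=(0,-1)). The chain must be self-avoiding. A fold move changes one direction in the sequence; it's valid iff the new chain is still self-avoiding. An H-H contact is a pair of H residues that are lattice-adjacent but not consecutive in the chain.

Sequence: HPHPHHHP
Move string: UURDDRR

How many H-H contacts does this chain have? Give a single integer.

Positions: [(0, 0), (0, 1), (0, 2), (1, 2), (1, 1), (1, 0), (2, 0), (3, 0)]
H-H contact: residue 0 @(0,0) - residue 5 @(1, 0)

Answer: 1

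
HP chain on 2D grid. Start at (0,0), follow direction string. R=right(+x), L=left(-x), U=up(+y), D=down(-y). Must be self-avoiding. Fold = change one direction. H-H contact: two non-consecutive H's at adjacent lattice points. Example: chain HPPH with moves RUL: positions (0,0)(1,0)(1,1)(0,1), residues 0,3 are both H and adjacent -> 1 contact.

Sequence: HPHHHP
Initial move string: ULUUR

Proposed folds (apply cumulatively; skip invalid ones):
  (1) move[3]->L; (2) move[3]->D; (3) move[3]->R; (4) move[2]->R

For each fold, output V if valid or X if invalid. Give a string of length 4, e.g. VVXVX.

Initial: ULUUR -> [(0, 0), (0, 1), (-1, 1), (-1, 2), (-1, 3), (0, 3)]
Fold 1: move[3]->L => ULULR INVALID (collision), skipped
Fold 2: move[3]->D => ULUDR INVALID (collision), skipped
Fold 3: move[3]->R => ULURR VALID
Fold 4: move[2]->R => ULRRR INVALID (collision), skipped

Answer: XXVX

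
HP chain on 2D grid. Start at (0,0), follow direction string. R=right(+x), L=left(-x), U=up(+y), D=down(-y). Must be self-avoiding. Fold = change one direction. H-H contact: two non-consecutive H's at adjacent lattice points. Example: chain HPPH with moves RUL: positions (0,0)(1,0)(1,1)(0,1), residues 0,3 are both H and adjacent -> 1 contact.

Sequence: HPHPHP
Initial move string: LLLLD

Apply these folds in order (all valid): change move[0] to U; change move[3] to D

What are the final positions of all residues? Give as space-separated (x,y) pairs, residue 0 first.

Initial moves: LLLLD
Fold: move[0]->U => ULLLD (positions: [(0, 0), (0, 1), (-1, 1), (-2, 1), (-3, 1), (-3, 0)])
Fold: move[3]->D => ULLDD (positions: [(0, 0), (0, 1), (-1, 1), (-2, 1), (-2, 0), (-2, -1)])

Answer: (0,0) (0,1) (-1,1) (-2,1) (-2,0) (-2,-1)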